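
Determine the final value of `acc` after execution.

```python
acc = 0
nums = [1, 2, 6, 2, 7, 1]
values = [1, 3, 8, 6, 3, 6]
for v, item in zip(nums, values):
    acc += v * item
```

Let's trace through this code step by step.

Initialize: acc = 0
Initialize: nums = [1, 2, 6, 2, 7, 1]
Initialize: values = [1, 3, 8, 6, 3, 6]
Entering loop: for v, item in zip(nums, values):

After execution: acc = 94
94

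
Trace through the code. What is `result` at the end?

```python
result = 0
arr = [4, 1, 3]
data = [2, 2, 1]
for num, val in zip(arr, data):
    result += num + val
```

Let's trace through this code step by step.

Initialize: result = 0
Initialize: arr = [4, 1, 3]
Initialize: data = [2, 2, 1]
Entering loop: for num, val in zip(arr, data):

After execution: result = 13
13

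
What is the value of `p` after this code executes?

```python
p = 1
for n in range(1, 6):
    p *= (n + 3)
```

Let's trace through this code step by step.

Initialize: p = 1
Entering loop: for n in range(1, 6):

After execution: p = 6720
6720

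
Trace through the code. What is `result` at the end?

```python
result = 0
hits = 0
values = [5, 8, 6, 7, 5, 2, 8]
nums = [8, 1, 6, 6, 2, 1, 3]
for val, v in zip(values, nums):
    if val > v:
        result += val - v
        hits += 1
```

Let's trace through this code step by step.

Initialize: result = 0
Initialize: hits = 0
Initialize: values = [5, 8, 6, 7, 5, 2, 8]
Initialize: nums = [8, 1, 6, 6, 2, 1, 3]
Entering loop: for val, v in zip(values, nums):

After execution: result = 17
17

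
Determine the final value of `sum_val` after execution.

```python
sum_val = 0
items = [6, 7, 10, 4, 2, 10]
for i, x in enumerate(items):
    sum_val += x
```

Let's trace through this code step by step.

Initialize: sum_val = 0
Initialize: items = [6, 7, 10, 4, 2, 10]
Entering loop: for i, x in enumerate(items):

After execution: sum_val = 39
39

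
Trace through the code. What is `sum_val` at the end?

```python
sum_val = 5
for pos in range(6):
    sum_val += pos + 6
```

Let's trace through this code step by step.

Initialize: sum_val = 5
Entering loop: for pos in range(6):

After execution: sum_val = 56
56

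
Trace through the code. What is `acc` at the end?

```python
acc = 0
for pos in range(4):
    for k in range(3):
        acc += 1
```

Let's trace through this code step by step.

Initialize: acc = 0
Entering loop: for pos in range(4):

After execution: acc = 12
12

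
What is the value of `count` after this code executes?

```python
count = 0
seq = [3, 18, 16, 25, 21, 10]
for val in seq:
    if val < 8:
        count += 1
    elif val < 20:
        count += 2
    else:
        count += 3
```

Let's trace through this code step by step.

Initialize: count = 0
Initialize: seq = [3, 18, 16, 25, 21, 10]
Entering loop: for val in seq:

After execution: count = 13
13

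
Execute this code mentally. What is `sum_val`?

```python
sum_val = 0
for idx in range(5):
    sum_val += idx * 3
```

Let's trace through this code step by step.

Initialize: sum_val = 0
Entering loop: for idx in range(5):

After execution: sum_val = 30
30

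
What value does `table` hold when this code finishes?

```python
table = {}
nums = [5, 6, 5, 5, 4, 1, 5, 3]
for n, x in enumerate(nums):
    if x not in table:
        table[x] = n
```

Let's trace through this code step by step.

Initialize: table = {}
Initialize: nums = [5, 6, 5, 5, 4, 1, 5, 3]
Entering loop: for n, x in enumerate(nums):

After execution: table = {5: 0, 6: 1, 4: 4, 1: 5, 3: 7}
{5: 0, 6: 1, 4: 4, 1: 5, 3: 7}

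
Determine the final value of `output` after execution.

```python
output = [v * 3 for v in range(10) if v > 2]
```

Let's trace through this code step by step.

Initialize: output = [v * 3 for v in range(10) if v > 2]

After execution: output = [9, 12, 15, 18, 21, 24, 27]
[9, 12, 15, 18, 21, 24, 27]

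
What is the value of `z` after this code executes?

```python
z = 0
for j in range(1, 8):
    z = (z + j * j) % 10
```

Let's trace through this code step by step.

Initialize: z = 0
Entering loop: for j in range(1, 8):

After execution: z = 0
0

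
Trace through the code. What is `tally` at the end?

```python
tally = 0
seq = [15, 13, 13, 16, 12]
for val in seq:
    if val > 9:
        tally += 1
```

Let's trace through this code step by step.

Initialize: tally = 0
Initialize: seq = [15, 13, 13, 16, 12]
Entering loop: for val in seq:

After execution: tally = 5
5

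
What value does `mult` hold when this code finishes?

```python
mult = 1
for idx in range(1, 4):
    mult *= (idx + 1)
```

Let's trace through this code step by step.

Initialize: mult = 1
Entering loop: for idx in range(1, 4):

After execution: mult = 24
24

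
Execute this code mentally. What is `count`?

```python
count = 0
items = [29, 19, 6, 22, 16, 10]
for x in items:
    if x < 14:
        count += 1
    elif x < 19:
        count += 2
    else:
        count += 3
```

Let's trace through this code step by step.

Initialize: count = 0
Initialize: items = [29, 19, 6, 22, 16, 10]
Entering loop: for x in items:

After execution: count = 13
13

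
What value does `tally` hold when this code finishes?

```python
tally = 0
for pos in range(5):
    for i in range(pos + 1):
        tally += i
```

Let's trace through this code step by step.

Initialize: tally = 0
Entering loop: for pos in range(5):

After execution: tally = 20
20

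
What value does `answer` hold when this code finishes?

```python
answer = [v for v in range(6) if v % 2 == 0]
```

Let's trace through this code step by step.

Initialize: answer = [v for v in range(6) if v % 2 == 0]

After execution: answer = [0, 2, 4]
[0, 2, 4]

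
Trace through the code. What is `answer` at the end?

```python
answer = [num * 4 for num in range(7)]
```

Let's trace through this code step by step.

Initialize: answer = [num * 4 for num in range(7)]

After execution: answer = [0, 4, 8, 12, 16, 20, 24]
[0, 4, 8, 12, 16, 20, 24]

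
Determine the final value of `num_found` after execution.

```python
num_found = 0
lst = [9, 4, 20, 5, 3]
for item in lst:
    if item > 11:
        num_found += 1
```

Let's trace through this code step by step.

Initialize: num_found = 0
Initialize: lst = [9, 4, 20, 5, 3]
Entering loop: for item in lst:

After execution: num_found = 1
1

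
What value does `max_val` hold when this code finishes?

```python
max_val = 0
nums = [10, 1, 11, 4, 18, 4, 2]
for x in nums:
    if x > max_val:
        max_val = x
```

Let's trace through this code step by step.

Initialize: max_val = 0
Initialize: nums = [10, 1, 11, 4, 18, 4, 2]
Entering loop: for x in nums:

After execution: max_val = 18
18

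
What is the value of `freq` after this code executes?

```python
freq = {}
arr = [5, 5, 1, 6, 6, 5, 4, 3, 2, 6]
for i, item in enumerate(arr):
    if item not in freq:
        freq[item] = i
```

Let's trace through this code step by step.

Initialize: freq = {}
Initialize: arr = [5, 5, 1, 6, 6, 5, 4, 3, 2, 6]
Entering loop: for i, item in enumerate(arr):

After execution: freq = {5: 0, 1: 2, 6: 3, 4: 6, 3: 7, 2: 8}
{5: 0, 1: 2, 6: 3, 4: 6, 3: 7, 2: 8}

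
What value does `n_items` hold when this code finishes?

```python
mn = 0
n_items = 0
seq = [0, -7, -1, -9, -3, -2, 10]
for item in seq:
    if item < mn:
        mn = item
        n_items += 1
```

Let's trace through this code step by step.

Initialize: mn = 0
Initialize: n_items = 0
Initialize: seq = [0, -7, -1, -9, -3, -2, 10]
Entering loop: for item in seq:

After execution: n_items = 2
2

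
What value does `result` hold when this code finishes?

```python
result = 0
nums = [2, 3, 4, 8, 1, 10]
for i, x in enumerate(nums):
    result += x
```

Let's trace through this code step by step.

Initialize: result = 0
Initialize: nums = [2, 3, 4, 8, 1, 10]
Entering loop: for i, x in enumerate(nums):

After execution: result = 28
28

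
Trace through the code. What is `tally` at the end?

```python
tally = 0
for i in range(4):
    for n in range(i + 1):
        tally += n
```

Let's trace through this code step by step.

Initialize: tally = 0
Entering loop: for i in range(4):

After execution: tally = 10
10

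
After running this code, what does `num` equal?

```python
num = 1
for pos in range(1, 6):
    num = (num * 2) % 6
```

Let's trace through this code step by step.

Initialize: num = 1
Entering loop: for pos in range(1, 6):

After execution: num = 2
2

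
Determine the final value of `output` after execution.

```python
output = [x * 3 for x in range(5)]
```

Let's trace through this code step by step.

Initialize: output = [x * 3 for x in range(5)]

After execution: output = [0, 3, 6, 9, 12]
[0, 3, 6, 9, 12]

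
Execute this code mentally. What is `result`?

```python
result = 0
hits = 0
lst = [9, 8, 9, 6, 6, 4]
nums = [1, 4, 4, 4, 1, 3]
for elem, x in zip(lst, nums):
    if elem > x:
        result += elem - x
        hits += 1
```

Let's trace through this code step by step.

Initialize: result = 0
Initialize: hits = 0
Initialize: lst = [9, 8, 9, 6, 6, 4]
Initialize: nums = [1, 4, 4, 4, 1, 3]
Entering loop: for elem, x in zip(lst, nums):

After execution: result = 25
25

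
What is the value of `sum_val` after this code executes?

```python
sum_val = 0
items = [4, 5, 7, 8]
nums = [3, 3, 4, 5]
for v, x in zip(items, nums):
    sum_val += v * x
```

Let's trace through this code step by step.

Initialize: sum_val = 0
Initialize: items = [4, 5, 7, 8]
Initialize: nums = [3, 3, 4, 5]
Entering loop: for v, x in zip(items, nums):

After execution: sum_val = 95
95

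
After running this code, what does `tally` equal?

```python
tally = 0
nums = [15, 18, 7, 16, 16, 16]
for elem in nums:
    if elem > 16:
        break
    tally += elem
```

Let's trace through this code step by step.

Initialize: tally = 0
Initialize: nums = [15, 18, 7, 16, 16, 16]
Entering loop: for elem in nums:

After execution: tally = 15
15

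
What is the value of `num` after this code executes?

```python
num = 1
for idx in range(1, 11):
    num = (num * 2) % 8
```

Let's trace through this code step by step.

Initialize: num = 1
Entering loop: for idx in range(1, 11):

After execution: num = 0
0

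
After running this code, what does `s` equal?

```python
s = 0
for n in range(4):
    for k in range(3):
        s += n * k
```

Let's trace through this code step by step.

Initialize: s = 0
Entering loop: for n in range(4):

After execution: s = 18
18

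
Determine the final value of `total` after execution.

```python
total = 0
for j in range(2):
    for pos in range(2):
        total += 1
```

Let's trace through this code step by step.

Initialize: total = 0
Entering loop: for j in range(2):

After execution: total = 4
4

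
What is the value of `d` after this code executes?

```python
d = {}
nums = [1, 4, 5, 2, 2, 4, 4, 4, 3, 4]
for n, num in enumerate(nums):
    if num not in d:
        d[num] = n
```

Let's trace through this code step by step.

Initialize: d = {}
Initialize: nums = [1, 4, 5, 2, 2, 4, 4, 4, 3, 4]
Entering loop: for n, num in enumerate(nums):

After execution: d = {1: 0, 4: 1, 5: 2, 2: 3, 3: 8}
{1: 0, 4: 1, 5: 2, 2: 3, 3: 8}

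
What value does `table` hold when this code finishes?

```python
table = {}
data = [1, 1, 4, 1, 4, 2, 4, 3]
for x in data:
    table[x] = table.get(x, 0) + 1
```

Let's trace through this code step by step.

Initialize: table = {}
Initialize: data = [1, 1, 4, 1, 4, 2, 4, 3]
Entering loop: for x in data:

After execution: table = {1: 3, 4: 3, 2: 1, 3: 1}
{1: 3, 4: 3, 2: 1, 3: 1}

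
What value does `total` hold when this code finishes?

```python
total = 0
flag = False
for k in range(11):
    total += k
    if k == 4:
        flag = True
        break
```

Let's trace through this code step by step.

Initialize: total = 0
Initialize: flag = False
Entering loop: for k in range(11):

After execution: total = 10
10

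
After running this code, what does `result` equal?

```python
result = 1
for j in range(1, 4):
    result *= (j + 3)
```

Let's trace through this code step by step.

Initialize: result = 1
Entering loop: for j in range(1, 4):

After execution: result = 120
120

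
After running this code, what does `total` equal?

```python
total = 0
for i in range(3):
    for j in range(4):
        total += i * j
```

Let's trace through this code step by step.

Initialize: total = 0
Entering loop: for i in range(3):

After execution: total = 18
18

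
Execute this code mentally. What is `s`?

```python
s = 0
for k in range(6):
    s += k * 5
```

Let's trace through this code step by step.

Initialize: s = 0
Entering loop: for k in range(6):

After execution: s = 75
75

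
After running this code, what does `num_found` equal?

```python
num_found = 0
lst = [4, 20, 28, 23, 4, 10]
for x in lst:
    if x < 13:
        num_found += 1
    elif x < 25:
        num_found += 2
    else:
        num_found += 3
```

Let's trace through this code step by step.

Initialize: num_found = 0
Initialize: lst = [4, 20, 28, 23, 4, 10]
Entering loop: for x in lst:

After execution: num_found = 10
10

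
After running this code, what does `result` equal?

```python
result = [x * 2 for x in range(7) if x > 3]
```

Let's trace through this code step by step.

Initialize: result = [x * 2 for x in range(7) if x > 3]

After execution: result = [8, 10, 12]
[8, 10, 12]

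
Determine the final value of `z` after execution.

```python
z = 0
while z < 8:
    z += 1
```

Let's trace through this code step by step.

Initialize: z = 0
Entering loop: while z < 8:

After execution: z = 8
8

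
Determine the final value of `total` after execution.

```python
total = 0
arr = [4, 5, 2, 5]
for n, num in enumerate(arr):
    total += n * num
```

Let's trace through this code step by step.

Initialize: total = 0
Initialize: arr = [4, 5, 2, 5]
Entering loop: for n, num in enumerate(arr):

After execution: total = 24
24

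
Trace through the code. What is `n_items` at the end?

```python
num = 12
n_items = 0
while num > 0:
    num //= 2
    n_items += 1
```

Let's trace through this code step by step.

Initialize: num = 12
Initialize: n_items = 0
Entering loop: while num > 0:

After execution: n_items = 4
4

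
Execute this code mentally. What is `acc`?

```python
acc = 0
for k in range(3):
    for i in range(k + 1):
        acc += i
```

Let's trace through this code step by step.

Initialize: acc = 0
Entering loop: for k in range(3):

After execution: acc = 4
4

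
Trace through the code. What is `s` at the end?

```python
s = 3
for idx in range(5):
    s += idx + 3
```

Let's trace through this code step by step.

Initialize: s = 3
Entering loop: for idx in range(5):

After execution: s = 28
28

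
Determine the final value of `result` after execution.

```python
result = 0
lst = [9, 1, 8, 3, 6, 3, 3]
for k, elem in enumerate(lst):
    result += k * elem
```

Let's trace through this code step by step.

Initialize: result = 0
Initialize: lst = [9, 1, 8, 3, 6, 3, 3]
Entering loop: for k, elem in enumerate(lst):

After execution: result = 83
83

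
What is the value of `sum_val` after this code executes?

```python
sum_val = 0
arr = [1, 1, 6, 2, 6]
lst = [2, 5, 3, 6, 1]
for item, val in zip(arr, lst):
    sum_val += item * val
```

Let's trace through this code step by step.

Initialize: sum_val = 0
Initialize: arr = [1, 1, 6, 2, 6]
Initialize: lst = [2, 5, 3, 6, 1]
Entering loop: for item, val in zip(arr, lst):

After execution: sum_val = 43
43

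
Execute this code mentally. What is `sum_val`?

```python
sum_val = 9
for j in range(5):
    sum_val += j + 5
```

Let's trace through this code step by step.

Initialize: sum_val = 9
Entering loop: for j in range(5):

After execution: sum_val = 44
44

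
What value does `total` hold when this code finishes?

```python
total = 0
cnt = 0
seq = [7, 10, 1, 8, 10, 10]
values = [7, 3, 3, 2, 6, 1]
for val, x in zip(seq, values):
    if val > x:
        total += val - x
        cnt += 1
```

Let's trace through this code step by step.

Initialize: total = 0
Initialize: cnt = 0
Initialize: seq = [7, 10, 1, 8, 10, 10]
Initialize: values = [7, 3, 3, 2, 6, 1]
Entering loop: for val, x in zip(seq, values):

After execution: total = 26
26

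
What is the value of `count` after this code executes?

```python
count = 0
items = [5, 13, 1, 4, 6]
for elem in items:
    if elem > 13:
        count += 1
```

Let's trace through this code step by step.

Initialize: count = 0
Initialize: items = [5, 13, 1, 4, 6]
Entering loop: for elem in items:

After execution: count = 0
0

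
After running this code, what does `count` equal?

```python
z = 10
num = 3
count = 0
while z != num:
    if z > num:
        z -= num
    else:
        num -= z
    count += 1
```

Let's trace through this code step by step.

Initialize: z = 10
Initialize: num = 3
Initialize: count = 0
Entering loop: while z != num:

After execution: count = 5
5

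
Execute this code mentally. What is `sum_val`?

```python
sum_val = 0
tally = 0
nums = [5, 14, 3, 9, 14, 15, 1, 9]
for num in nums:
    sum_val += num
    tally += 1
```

Let's trace through this code step by step.

Initialize: sum_val = 0
Initialize: tally = 0
Initialize: nums = [5, 14, 3, 9, 14, 15, 1, 9]
Entering loop: for num in nums:

After execution: sum_val = 70
70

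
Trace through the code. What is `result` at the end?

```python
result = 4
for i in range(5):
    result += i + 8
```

Let's trace through this code step by step.

Initialize: result = 4
Entering loop: for i in range(5):

After execution: result = 54
54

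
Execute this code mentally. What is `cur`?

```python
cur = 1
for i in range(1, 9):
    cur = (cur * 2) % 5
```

Let's trace through this code step by step.

Initialize: cur = 1
Entering loop: for i in range(1, 9):

After execution: cur = 1
1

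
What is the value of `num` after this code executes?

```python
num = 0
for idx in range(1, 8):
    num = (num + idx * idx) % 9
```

Let's trace through this code step by step.

Initialize: num = 0
Entering loop: for idx in range(1, 8):

After execution: num = 5
5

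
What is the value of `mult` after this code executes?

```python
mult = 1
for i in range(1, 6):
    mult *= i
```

Let's trace through this code step by step.

Initialize: mult = 1
Entering loop: for i in range(1, 6):

After execution: mult = 120
120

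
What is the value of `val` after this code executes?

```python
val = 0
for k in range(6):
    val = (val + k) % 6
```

Let's trace through this code step by step.

Initialize: val = 0
Entering loop: for k in range(6):

After execution: val = 3
3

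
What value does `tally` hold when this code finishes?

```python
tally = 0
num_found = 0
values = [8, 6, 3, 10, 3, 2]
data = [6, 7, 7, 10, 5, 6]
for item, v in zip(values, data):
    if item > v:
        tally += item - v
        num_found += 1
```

Let's trace through this code step by step.

Initialize: tally = 0
Initialize: num_found = 0
Initialize: values = [8, 6, 3, 10, 3, 2]
Initialize: data = [6, 7, 7, 10, 5, 6]
Entering loop: for item, v in zip(values, data):

After execution: tally = 2
2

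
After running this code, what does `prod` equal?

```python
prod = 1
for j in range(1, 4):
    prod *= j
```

Let's trace through this code step by step.

Initialize: prod = 1
Entering loop: for j in range(1, 4):

After execution: prod = 6
6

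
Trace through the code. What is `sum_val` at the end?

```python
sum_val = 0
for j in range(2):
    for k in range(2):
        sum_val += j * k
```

Let's trace through this code step by step.

Initialize: sum_val = 0
Entering loop: for j in range(2):

After execution: sum_val = 1
1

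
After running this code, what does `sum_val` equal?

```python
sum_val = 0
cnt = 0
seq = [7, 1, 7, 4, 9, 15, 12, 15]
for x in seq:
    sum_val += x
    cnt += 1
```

Let's trace through this code step by step.

Initialize: sum_val = 0
Initialize: cnt = 0
Initialize: seq = [7, 1, 7, 4, 9, 15, 12, 15]
Entering loop: for x in seq:

After execution: sum_val = 70
70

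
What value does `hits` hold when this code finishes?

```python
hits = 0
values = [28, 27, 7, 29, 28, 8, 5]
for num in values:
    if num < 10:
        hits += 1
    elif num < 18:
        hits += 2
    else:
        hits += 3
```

Let's trace through this code step by step.

Initialize: hits = 0
Initialize: values = [28, 27, 7, 29, 28, 8, 5]
Entering loop: for num in values:

After execution: hits = 15
15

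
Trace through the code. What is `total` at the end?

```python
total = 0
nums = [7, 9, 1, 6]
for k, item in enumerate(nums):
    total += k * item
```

Let's trace through this code step by step.

Initialize: total = 0
Initialize: nums = [7, 9, 1, 6]
Entering loop: for k, item in enumerate(nums):

After execution: total = 29
29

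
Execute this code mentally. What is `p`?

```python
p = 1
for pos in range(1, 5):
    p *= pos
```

Let's trace through this code step by step.

Initialize: p = 1
Entering loop: for pos in range(1, 5):

After execution: p = 24
24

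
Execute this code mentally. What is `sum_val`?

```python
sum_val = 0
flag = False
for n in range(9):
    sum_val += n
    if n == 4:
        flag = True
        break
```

Let's trace through this code step by step.

Initialize: sum_val = 0
Initialize: flag = False
Entering loop: for n in range(9):

After execution: sum_val = 10
10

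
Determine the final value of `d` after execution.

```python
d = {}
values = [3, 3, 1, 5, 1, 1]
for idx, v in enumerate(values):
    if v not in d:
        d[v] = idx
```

Let's trace through this code step by step.

Initialize: d = {}
Initialize: values = [3, 3, 1, 5, 1, 1]
Entering loop: for idx, v in enumerate(values):

After execution: d = {3: 0, 1: 2, 5: 3}
{3: 0, 1: 2, 5: 3}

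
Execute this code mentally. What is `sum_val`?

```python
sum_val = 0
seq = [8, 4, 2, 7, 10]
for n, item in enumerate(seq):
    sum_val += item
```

Let's trace through this code step by step.

Initialize: sum_val = 0
Initialize: seq = [8, 4, 2, 7, 10]
Entering loop: for n, item in enumerate(seq):

After execution: sum_val = 31
31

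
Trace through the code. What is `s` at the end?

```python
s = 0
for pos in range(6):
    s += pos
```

Let's trace through this code step by step.

Initialize: s = 0
Entering loop: for pos in range(6):

After execution: s = 15
15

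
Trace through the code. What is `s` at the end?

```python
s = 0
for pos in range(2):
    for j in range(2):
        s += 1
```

Let's trace through this code step by step.

Initialize: s = 0
Entering loop: for pos in range(2):

After execution: s = 4
4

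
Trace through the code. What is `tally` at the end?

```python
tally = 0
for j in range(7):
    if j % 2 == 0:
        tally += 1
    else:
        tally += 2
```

Let's trace through this code step by step.

Initialize: tally = 0
Entering loop: for j in range(7):

After execution: tally = 10
10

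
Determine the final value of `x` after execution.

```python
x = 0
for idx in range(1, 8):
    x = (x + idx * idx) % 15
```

Let's trace through this code step by step.

Initialize: x = 0
Entering loop: for idx in range(1, 8):

After execution: x = 5
5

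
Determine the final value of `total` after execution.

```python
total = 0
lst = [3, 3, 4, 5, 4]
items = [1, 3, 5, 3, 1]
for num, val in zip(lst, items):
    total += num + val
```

Let's trace through this code step by step.

Initialize: total = 0
Initialize: lst = [3, 3, 4, 5, 4]
Initialize: items = [1, 3, 5, 3, 1]
Entering loop: for num, val in zip(lst, items):

After execution: total = 32
32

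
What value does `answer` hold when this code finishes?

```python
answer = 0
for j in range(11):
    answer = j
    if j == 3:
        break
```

Let's trace through this code step by step.

Initialize: answer = 0
Entering loop: for j in range(11):

After execution: answer = 3
3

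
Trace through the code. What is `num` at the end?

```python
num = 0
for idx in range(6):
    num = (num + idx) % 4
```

Let's trace through this code step by step.

Initialize: num = 0
Entering loop: for idx in range(6):

After execution: num = 3
3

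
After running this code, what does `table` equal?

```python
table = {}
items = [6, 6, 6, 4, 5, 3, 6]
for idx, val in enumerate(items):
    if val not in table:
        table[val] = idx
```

Let's trace through this code step by step.

Initialize: table = {}
Initialize: items = [6, 6, 6, 4, 5, 3, 6]
Entering loop: for idx, val in enumerate(items):

After execution: table = {6: 0, 4: 3, 5: 4, 3: 5}
{6: 0, 4: 3, 5: 4, 3: 5}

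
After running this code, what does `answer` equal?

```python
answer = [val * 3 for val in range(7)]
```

Let's trace through this code step by step.

Initialize: answer = [val * 3 for val in range(7)]

After execution: answer = [0, 3, 6, 9, 12, 15, 18]
[0, 3, 6, 9, 12, 15, 18]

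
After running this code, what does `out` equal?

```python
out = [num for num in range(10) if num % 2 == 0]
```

Let's trace through this code step by step.

Initialize: out = [num for num in range(10) if num % 2 == 0]

After execution: out = [0, 2, 4, 6, 8]
[0, 2, 4, 6, 8]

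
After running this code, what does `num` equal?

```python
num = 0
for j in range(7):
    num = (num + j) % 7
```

Let's trace through this code step by step.

Initialize: num = 0
Entering loop: for j in range(7):

After execution: num = 0
0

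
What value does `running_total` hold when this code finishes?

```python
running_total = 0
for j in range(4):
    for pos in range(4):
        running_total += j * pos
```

Let's trace through this code step by step.

Initialize: running_total = 0
Entering loop: for j in range(4):

After execution: running_total = 36
36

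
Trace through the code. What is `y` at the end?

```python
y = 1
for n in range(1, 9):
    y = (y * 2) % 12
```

Let's trace through this code step by step.

Initialize: y = 1
Entering loop: for n in range(1, 9):

After execution: y = 4
4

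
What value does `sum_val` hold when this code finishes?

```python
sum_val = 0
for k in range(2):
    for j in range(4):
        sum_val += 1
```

Let's trace through this code step by step.

Initialize: sum_val = 0
Entering loop: for k in range(2):

After execution: sum_val = 8
8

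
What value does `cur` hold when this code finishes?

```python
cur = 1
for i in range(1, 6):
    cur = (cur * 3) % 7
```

Let's trace through this code step by step.

Initialize: cur = 1
Entering loop: for i in range(1, 6):

After execution: cur = 5
5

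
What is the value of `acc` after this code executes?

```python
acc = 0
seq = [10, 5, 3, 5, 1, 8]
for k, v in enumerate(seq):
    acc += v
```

Let's trace through this code step by step.

Initialize: acc = 0
Initialize: seq = [10, 5, 3, 5, 1, 8]
Entering loop: for k, v in enumerate(seq):

After execution: acc = 32
32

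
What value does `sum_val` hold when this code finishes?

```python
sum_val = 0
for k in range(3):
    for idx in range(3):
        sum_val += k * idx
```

Let's trace through this code step by step.

Initialize: sum_val = 0
Entering loop: for k in range(3):

After execution: sum_val = 9
9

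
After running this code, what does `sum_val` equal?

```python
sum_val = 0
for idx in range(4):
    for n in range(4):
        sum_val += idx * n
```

Let's trace through this code step by step.

Initialize: sum_val = 0
Entering loop: for idx in range(4):

After execution: sum_val = 36
36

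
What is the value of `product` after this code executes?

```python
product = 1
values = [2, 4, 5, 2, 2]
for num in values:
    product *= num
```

Let's trace through this code step by step.

Initialize: product = 1
Initialize: values = [2, 4, 5, 2, 2]
Entering loop: for num in values:

After execution: product = 160
160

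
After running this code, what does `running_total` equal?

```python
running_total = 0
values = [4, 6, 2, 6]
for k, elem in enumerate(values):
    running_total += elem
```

Let's trace through this code step by step.

Initialize: running_total = 0
Initialize: values = [4, 6, 2, 6]
Entering loop: for k, elem in enumerate(values):

After execution: running_total = 18
18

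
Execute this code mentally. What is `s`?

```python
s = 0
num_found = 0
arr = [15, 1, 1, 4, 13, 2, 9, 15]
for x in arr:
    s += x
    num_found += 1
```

Let's trace through this code step by step.

Initialize: s = 0
Initialize: num_found = 0
Initialize: arr = [15, 1, 1, 4, 13, 2, 9, 15]
Entering loop: for x in arr:

After execution: s = 60
60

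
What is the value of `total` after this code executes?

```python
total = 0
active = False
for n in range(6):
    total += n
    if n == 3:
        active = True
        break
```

Let's trace through this code step by step.

Initialize: total = 0
Initialize: active = False
Entering loop: for n in range(6):

After execution: total = 6
6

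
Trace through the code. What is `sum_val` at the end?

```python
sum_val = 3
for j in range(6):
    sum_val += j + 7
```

Let's trace through this code step by step.

Initialize: sum_val = 3
Entering loop: for j in range(6):

After execution: sum_val = 60
60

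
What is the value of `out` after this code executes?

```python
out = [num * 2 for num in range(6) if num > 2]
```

Let's trace through this code step by step.

Initialize: out = [num * 2 for num in range(6) if num > 2]

After execution: out = [6, 8, 10]
[6, 8, 10]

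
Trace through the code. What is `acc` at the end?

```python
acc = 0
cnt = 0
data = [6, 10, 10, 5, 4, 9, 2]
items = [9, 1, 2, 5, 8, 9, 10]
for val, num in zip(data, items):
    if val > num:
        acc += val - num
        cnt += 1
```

Let's trace through this code step by step.

Initialize: acc = 0
Initialize: cnt = 0
Initialize: data = [6, 10, 10, 5, 4, 9, 2]
Initialize: items = [9, 1, 2, 5, 8, 9, 10]
Entering loop: for val, num in zip(data, items):

After execution: acc = 17
17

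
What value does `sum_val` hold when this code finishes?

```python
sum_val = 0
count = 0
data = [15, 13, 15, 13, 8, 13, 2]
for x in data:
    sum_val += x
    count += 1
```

Let's trace through this code step by step.

Initialize: sum_val = 0
Initialize: count = 0
Initialize: data = [15, 13, 15, 13, 8, 13, 2]
Entering loop: for x in data:

After execution: sum_val = 79
79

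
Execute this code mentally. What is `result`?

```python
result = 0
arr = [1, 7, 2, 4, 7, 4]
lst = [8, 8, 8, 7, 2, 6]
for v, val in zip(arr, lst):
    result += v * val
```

Let's trace through this code step by step.

Initialize: result = 0
Initialize: arr = [1, 7, 2, 4, 7, 4]
Initialize: lst = [8, 8, 8, 7, 2, 6]
Entering loop: for v, val in zip(arr, lst):

After execution: result = 146
146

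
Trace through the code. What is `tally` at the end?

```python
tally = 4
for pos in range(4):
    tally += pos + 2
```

Let's trace through this code step by step.

Initialize: tally = 4
Entering loop: for pos in range(4):

After execution: tally = 18
18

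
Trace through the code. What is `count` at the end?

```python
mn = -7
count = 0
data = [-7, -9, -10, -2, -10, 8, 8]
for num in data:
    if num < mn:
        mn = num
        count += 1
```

Let's trace through this code step by step.

Initialize: mn = -7
Initialize: count = 0
Initialize: data = [-7, -9, -10, -2, -10, 8, 8]
Entering loop: for num in data:

After execution: count = 2
2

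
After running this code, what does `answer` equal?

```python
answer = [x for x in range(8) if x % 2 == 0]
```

Let's trace through this code step by step.

Initialize: answer = [x for x in range(8) if x % 2 == 0]

After execution: answer = [0, 2, 4, 6]
[0, 2, 4, 6]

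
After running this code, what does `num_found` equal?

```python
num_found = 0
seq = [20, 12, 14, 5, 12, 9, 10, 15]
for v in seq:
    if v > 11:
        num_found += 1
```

Let's trace through this code step by step.

Initialize: num_found = 0
Initialize: seq = [20, 12, 14, 5, 12, 9, 10, 15]
Entering loop: for v in seq:

After execution: num_found = 5
5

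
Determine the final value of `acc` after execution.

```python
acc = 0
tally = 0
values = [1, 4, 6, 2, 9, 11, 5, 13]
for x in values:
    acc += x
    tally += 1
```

Let's trace through this code step by step.

Initialize: acc = 0
Initialize: tally = 0
Initialize: values = [1, 4, 6, 2, 9, 11, 5, 13]
Entering loop: for x in values:

After execution: acc = 51
51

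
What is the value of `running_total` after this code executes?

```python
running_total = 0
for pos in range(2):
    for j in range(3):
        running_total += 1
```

Let's trace through this code step by step.

Initialize: running_total = 0
Entering loop: for pos in range(2):

After execution: running_total = 6
6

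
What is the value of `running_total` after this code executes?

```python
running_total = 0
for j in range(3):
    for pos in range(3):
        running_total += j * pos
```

Let's trace through this code step by step.

Initialize: running_total = 0
Entering loop: for j in range(3):

After execution: running_total = 9
9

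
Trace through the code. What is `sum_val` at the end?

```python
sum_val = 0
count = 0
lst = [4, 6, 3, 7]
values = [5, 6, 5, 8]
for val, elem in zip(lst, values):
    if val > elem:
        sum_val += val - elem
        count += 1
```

Let's trace through this code step by step.

Initialize: sum_val = 0
Initialize: count = 0
Initialize: lst = [4, 6, 3, 7]
Initialize: values = [5, 6, 5, 8]
Entering loop: for val, elem in zip(lst, values):

After execution: sum_val = 0
0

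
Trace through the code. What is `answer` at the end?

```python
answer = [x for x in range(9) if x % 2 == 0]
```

Let's trace through this code step by step.

Initialize: answer = [x for x in range(9) if x % 2 == 0]

After execution: answer = [0, 2, 4, 6, 8]
[0, 2, 4, 6, 8]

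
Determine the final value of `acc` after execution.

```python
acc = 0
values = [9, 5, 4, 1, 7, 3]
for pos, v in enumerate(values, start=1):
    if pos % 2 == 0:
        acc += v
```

Let's trace through this code step by step.

Initialize: acc = 0
Initialize: values = [9, 5, 4, 1, 7, 3]
Entering loop: for pos, v in enumerate(values, start=1):

After execution: acc = 9
9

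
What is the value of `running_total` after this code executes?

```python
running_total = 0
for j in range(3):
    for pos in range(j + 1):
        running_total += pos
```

Let's trace through this code step by step.

Initialize: running_total = 0
Entering loop: for j in range(3):

After execution: running_total = 4
4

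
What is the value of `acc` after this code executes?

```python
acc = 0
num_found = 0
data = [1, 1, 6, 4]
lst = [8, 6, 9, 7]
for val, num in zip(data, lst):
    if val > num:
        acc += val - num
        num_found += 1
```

Let's trace through this code step by step.

Initialize: acc = 0
Initialize: num_found = 0
Initialize: data = [1, 1, 6, 4]
Initialize: lst = [8, 6, 9, 7]
Entering loop: for val, num in zip(data, lst):

After execution: acc = 0
0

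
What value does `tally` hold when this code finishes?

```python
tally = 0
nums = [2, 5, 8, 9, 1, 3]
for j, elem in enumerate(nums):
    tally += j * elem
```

Let's trace through this code step by step.

Initialize: tally = 0
Initialize: nums = [2, 5, 8, 9, 1, 3]
Entering loop: for j, elem in enumerate(nums):

After execution: tally = 67
67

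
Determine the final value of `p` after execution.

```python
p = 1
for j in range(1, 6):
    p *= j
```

Let's trace through this code step by step.

Initialize: p = 1
Entering loop: for j in range(1, 6):

After execution: p = 120
120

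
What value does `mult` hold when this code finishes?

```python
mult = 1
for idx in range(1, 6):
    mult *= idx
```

Let's trace through this code step by step.

Initialize: mult = 1
Entering loop: for idx in range(1, 6):

After execution: mult = 120
120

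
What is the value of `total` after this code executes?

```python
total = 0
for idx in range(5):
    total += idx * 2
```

Let's trace through this code step by step.

Initialize: total = 0
Entering loop: for idx in range(5):

After execution: total = 20
20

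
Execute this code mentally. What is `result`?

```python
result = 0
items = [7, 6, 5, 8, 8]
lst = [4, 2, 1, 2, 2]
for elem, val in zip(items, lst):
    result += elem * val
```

Let's trace through this code step by step.

Initialize: result = 0
Initialize: items = [7, 6, 5, 8, 8]
Initialize: lst = [4, 2, 1, 2, 2]
Entering loop: for elem, val in zip(items, lst):

After execution: result = 77
77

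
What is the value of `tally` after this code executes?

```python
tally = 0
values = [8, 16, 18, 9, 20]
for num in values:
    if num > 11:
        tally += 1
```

Let's trace through this code step by step.

Initialize: tally = 0
Initialize: values = [8, 16, 18, 9, 20]
Entering loop: for num in values:

After execution: tally = 3
3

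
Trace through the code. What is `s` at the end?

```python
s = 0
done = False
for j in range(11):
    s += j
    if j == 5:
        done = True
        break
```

Let's trace through this code step by step.

Initialize: s = 0
Initialize: done = False
Entering loop: for j in range(11):

After execution: s = 15
15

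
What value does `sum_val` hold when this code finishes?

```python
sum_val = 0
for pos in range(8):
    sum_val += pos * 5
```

Let's trace through this code step by step.

Initialize: sum_val = 0
Entering loop: for pos in range(8):

After execution: sum_val = 140
140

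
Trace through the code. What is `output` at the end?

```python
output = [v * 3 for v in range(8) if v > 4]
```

Let's trace through this code step by step.

Initialize: output = [v * 3 for v in range(8) if v > 4]

After execution: output = [15, 18, 21]
[15, 18, 21]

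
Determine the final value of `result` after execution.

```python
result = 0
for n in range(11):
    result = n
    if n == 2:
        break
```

Let's trace through this code step by step.

Initialize: result = 0
Entering loop: for n in range(11):

After execution: result = 2
2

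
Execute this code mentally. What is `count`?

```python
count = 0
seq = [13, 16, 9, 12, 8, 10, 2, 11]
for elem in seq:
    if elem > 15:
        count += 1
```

Let's trace through this code step by step.

Initialize: count = 0
Initialize: seq = [13, 16, 9, 12, 8, 10, 2, 11]
Entering loop: for elem in seq:

After execution: count = 1
1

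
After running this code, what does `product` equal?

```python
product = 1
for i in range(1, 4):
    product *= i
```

Let's trace through this code step by step.

Initialize: product = 1
Entering loop: for i in range(1, 4):

After execution: product = 6
6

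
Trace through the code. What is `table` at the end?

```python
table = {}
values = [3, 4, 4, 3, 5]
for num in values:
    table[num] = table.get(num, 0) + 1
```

Let's trace through this code step by step.

Initialize: table = {}
Initialize: values = [3, 4, 4, 3, 5]
Entering loop: for num in values:

After execution: table = {3: 2, 4: 2, 5: 1}
{3: 2, 4: 2, 5: 1}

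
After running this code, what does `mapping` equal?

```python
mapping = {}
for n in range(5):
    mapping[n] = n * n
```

Let's trace through this code step by step.

Initialize: mapping = {}
Entering loop: for n in range(5):

After execution: mapping = {0: 0, 1: 1, 2: 4, 3: 9, 4: 16}
{0: 0, 1: 1, 2: 4, 3: 9, 4: 16}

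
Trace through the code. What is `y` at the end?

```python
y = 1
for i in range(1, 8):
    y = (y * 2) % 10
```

Let's trace through this code step by step.

Initialize: y = 1
Entering loop: for i in range(1, 8):

After execution: y = 8
8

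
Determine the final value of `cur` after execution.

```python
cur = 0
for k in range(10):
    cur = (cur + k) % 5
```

Let's trace through this code step by step.

Initialize: cur = 0
Entering loop: for k in range(10):

After execution: cur = 0
0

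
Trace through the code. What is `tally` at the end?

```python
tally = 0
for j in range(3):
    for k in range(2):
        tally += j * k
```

Let's trace through this code step by step.

Initialize: tally = 0
Entering loop: for j in range(3):

After execution: tally = 3
3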